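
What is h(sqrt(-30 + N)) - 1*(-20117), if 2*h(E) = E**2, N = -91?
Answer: 40113/2 ≈ 20057.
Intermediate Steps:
h(E) = E**2/2
h(sqrt(-30 + N)) - 1*(-20117) = (sqrt(-30 - 91))**2/2 - 1*(-20117) = (sqrt(-121))**2/2 + 20117 = (11*I)**2/2 + 20117 = (1/2)*(-121) + 20117 = -121/2 + 20117 = 40113/2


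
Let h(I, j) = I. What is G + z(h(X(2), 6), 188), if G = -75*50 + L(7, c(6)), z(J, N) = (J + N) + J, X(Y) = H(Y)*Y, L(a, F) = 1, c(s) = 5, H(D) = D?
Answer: -3553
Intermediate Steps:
X(Y) = Y² (X(Y) = Y*Y = Y²)
z(J, N) = N + 2*J
G = -3749 (G = -75*50 + 1 = -3750 + 1 = -3749)
G + z(h(X(2), 6), 188) = -3749 + (188 + 2*2²) = -3749 + (188 + 2*4) = -3749 + (188 + 8) = -3749 + 196 = -3553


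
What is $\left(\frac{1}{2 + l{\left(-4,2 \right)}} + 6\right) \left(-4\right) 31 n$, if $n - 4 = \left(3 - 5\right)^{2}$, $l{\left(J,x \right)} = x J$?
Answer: $- \frac{17360}{3} \approx -5786.7$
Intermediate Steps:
$l{\left(J,x \right)} = J x$
$n = 8$ ($n = 4 + \left(3 - 5\right)^{2} = 4 + \left(-2\right)^{2} = 4 + 4 = 8$)
$\left(\frac{1}{2 + l{\left(-4,2 \right)}} + 6\right) \left(-4\right) 31 n = \left(\frac{1}{2 - 8} + 6\right) \left(-4\right) 31 \cdot 8 = \left(\frac{1}{-6} + 6\right) \left(-4\right) 31 \cdot 8 = \left(- \frac{1}{6} + 6\right) \left(-4\right) 31 \cdot 8 = \frac{35}{6} \left(-4\right) 31 \cdot 8 = \left(- \frac{70}{3}\right) 31 \cdot 8 = \left(- \frac{2170}{3}\right) 8 = - \frac{17360}{3}$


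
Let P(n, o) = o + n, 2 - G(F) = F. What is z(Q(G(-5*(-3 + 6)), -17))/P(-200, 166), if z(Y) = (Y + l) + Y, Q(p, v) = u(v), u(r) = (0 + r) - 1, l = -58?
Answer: 47/17 ≈ 2.7647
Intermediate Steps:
u(r) = -1 + r (u(r) = r - 1 = -1 + r)
G(F) = 2 - F
Q(p, v) = -1 + v
z(Y) = -58 + 2*Y (z(Y) = (Y - 58) + Y = (-58 + Y) + Y = -58 + 2*Y)
P(n, o) = n + o
z(Q(G(-5*(-3 + 6)), -17))/P(-200, 166) = (-58 + 2*(-1 - 17))/(-200 + 166) = (-58 + 2*(-18))/(-34) = (-58 - 36)*(-1/34) = -94*(-1/34) = 47/17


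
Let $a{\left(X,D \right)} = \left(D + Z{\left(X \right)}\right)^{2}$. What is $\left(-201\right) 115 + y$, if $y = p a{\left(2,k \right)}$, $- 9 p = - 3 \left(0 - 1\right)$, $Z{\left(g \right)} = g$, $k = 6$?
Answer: $- \frac{69409}{3} \approx -23136.0$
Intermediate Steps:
$p = - \frac{1}{3}$ ($p = - \frac{\left(-3\right) \left(0 - 1\right)}{9} = - \frac{\left(-3\right) \left(-1\right)}{9} = \left(- \frac{1}{9}\right) 3 = - \frac{1}{3} \approx -0.33333$)
$a{\left(X,D \right)} = \left(D + X\right)^{2}$
$y = - \frac{64}{3}$ ($y = - \frac{\left(6 + 2\right)^{2}}{3} = - \frac{8^{2}}{3} = \left(- \frac{1}{3}\right) 64 = - \frac{64}{3} \approx -21.333$)
$\left(-201\right) 115 + y = \left(-201\right) 115 - \frac{64}{3} = -23115 - \frac{64}{3} = - \frac{69409}{3}$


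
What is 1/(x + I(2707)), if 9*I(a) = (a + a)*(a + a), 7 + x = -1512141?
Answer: 9/15702064 ≈ 5.7317e-7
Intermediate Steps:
x = -1512148 (x = -7 - 1512141 = -1512148)
I(a) = 4*a**2/9 (I(a) = ((a + a)*(a + a))/9 = ((2*a)*(2*a))/9 = (4*a**2)/9 = 4*a**2/9)
1/(x + I(2707)) = 1/(-1512148 + (4/9)*2707**2) = 1/(-1512148 + (4/9)*7327849) = 1/(-1512148 + 29311396/9) = 1/(15702064/9) = 9/15702064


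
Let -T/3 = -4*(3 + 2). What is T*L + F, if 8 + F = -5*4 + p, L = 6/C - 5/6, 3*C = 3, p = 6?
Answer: 288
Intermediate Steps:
C = 1 (C = (⅓)*3 = 1)
L = 31/6 (L = 6/1 - 5/6 = 6*1 - 5*⅙ = 6 - ⅚ = 31/6 ≈ 5.1667)
F = -22 (F = -8 + (-5*4 + 6) = -8 + (-20 + 6) = -8 - 14 = -22)
T = 60 (T = -(-12)*(3 + 2) = -(-12)*5 = -3*(-20) = 60)
T*L + F = 60*(31/6) - 22 = 310 - 22 = 288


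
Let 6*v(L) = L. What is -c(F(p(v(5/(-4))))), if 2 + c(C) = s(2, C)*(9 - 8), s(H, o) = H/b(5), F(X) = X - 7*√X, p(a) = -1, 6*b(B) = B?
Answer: -⅖ ≈ -0.40000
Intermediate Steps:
b(B) = B/6
v(L) = L/6
F(X) = X - 7*√X
s(H, o) = 6*H/5 (s(H, o) = H/(((⅙)*5)) = H/(⅚) = H*(6/5) = 6*H/5)
c(C) = ⅖ (c(C) = -2 + ((6/5)*2)*(9 - 8) = -2 + (12/5)*1 = -2 + 12/5 = ⅖)
-c(F(p(v(5/(-4))))) = -1*⅖ = -⅖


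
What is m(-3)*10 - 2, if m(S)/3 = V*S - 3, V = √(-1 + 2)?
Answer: -182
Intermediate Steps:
V = 1 (V = √1 = 1)
m(S) = -9 + 3*S (m(S) = 3*(1*S - 3) = 3*(S - 3) = 3*(-3 + S) = -9 + 3*S)
m(-3)*10 - 2 = (-9 + 3*(-3))*10 - 2 = (-9 - 9)*10 - 2 = -18*10 - 2 = -180 - 2 = -182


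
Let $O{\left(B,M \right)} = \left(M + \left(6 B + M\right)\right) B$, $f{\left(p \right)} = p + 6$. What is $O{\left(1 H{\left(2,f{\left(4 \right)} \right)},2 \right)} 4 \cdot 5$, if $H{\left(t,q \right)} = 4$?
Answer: $2240$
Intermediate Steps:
$f{\left(p \right)} = 6 + p$
$O{\left(B,M \right)} = B \left(2 M + 6 B\right)$ ($O{\left(B,M \right)} = \left(M + \left(M + 6 B\right)\right) B = \left(2 M + 6 B\right) B = B \left(2 M + 6 B\right)$)
$O{\left(1 H{\left(2,f{\left(4 \right)} \right)},2 \right)} 4 \cdot 5 = 2 \cdot 1 \cdot 4 \left(2 + 3 \cdot 1 \cdot 4\right) 4 \cdot 5 = 2 \cdot 4 \left(2 + 3 \cdot 4\right) 4 \cdot 5 = 2 \cdot 4 \left(2 + 12\right) 4 \cdot 5 = 2 \cdot 4 \cdot 14 \cdot 4 \cdot 5 = 112 \cdot 4 \cdot 5 = 448 \cdot 5 = 2240$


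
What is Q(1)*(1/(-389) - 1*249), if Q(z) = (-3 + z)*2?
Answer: 387448/389 ≈ 996.01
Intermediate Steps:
Q(z) = -6 + 2*z
Q(1)*(1/(-389) - 1*249) = (-6 + 2*1)*(1/(-389) - 1*249) = (-6 + 2)*(-1/389 - 249) = -4*(-96862/389) = 387448/389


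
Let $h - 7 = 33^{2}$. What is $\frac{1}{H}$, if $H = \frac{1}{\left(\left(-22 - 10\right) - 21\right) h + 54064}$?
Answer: $-4024$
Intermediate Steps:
$h = 1096$ ($h = 7 + 33^{2} = 7 + 1089 = 1096$)
$H = - \frac{1}{4024}$ ($H = \frac{1}{\left(\left(-22 - 10\right) - 21\right) 1096 + 54064} = \frac{1}{\left(-32 - 21\right) 1096 + 54064} = \frac{1}{\left(-53\right) 1096 + 54064} = \frac{1}{-58088 + 54064} = \frac{1}{-4024} = - \frac{1}{4024} \approx -0.00024851$)
$\frac{1}{H} = \frac{1}{- \frac{1}{4024}} = -4024$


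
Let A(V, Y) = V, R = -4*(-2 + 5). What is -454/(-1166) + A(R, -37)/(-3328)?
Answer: 190613/485056 ≈ 0.39297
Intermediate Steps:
R = -12 (R = -4*3 = -12)
-454/(-1166) + A(R, -37)/(-3328) = -454/(-1166) - 12/(-3328) = -454*(-1/1166) - 12*(-1/3328) = 227/583 + 3/832 = 190613/485056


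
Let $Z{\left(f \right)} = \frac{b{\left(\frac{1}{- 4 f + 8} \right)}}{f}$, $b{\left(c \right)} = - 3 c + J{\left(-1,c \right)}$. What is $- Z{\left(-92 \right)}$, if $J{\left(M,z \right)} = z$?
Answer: $- \frac{1}{17296} \approx -5.7817 \cdot 10^{-5}$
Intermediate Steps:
$b{\left(c \right)} = - 2 c$ ($b{\left(c \right)} = - 3 c + c = - 2 c$)
$Z{\left(f \right)} = - \frac{2}{f \left(8 - 4 f\right)}$ ($Z{\left(f \right)} = \frac{\left(-2\right) \frac{1}{- 4 f + 8}}{f} = \frac{\left(-2\right) \frac{1}{8 - 4 f}}{f} = - \frac{2}{f \left(8 - 4 f\right)}$)
$- Z{\left(-92 \right)} = - \frac{1}{2 \left(-92\right) \left(-2 - 92\right)} = - \frac{-1}{2 \cdot 92 \left(-94\right)} = - \frac{\left(-1\right) \left(-1\right)}{2 \cdot 92 \cdot 94} = \left(-1\right) \frac{1}{17296} = - \frac{1}{17296}$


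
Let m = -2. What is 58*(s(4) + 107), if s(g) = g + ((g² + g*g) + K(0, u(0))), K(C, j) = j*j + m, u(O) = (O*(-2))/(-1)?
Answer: 8178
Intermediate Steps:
u(O) = 2*O (u(O) = -2*O*(-1) = 2*O)
K(C, j) = -2 + j² (K(C, j) = j*j - 2 = j² - 2 = -2 + j²)
s(g) = -2 + g + 2*g² (s(g) = g + ((g² + g*g) + (-2 + (2*0)²)) = g + ((g² + g²) + (-2 + 0²)) = g + (2*g² + (-2 + 0)) = g + (2*g² - 2) = g + (-2 + 2*g²) = -2 + g + 2*g²)
58*(s(4) + 107) = 58*((-2 + 4 + 2*4²) + 107) = 58*((-2 + 4 + 2*16) + 107) = 58*((-2 + 4 + 32) + 107) = 58*(34 + 107) = 58*141 = 8178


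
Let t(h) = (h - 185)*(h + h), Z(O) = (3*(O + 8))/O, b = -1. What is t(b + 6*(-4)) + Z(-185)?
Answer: 1943031/185 ≈ 10503.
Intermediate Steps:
Z(O) = (24 + 3*O)/O (Z(O) = (3*(8 + O))/O = (24 + 3*O)/O)
t(h) = 2*h*(-185 + h) (t(h) = (-185 + h)*(2*h) = 2*h*(-185 + h))
t(b + 6*(-4)) + Z(-185) = 2*(-1 + 6*(-4))*(-185 + (-1 + 6*(-4))) + (3 + 24/(-185)) = 2*(-1 - 24)*(-185 + (-1 - 24)) + (3 + 24*(-1/185)) = 2*(-25)*(-185 - 25) + (3 - 24/185) = 2*(-25)*(-210) + 531/185 = 10500 + 531/185 = 1943031/185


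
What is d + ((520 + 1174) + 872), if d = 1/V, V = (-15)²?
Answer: 577351/225 ≈ 2566.0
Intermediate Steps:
V = 225
d = 1/225 ≈ 0.0044444
d + ((520 + 1174) + 872) = 1/225 + ((520 + 1174) + 872) = 1/225 + (1694 + 872) = 1/225 + 2566 = 577351/225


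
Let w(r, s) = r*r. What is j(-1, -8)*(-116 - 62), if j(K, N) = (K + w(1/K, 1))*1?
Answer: 0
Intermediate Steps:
w(r, s) = r**2
j(K, N) = K + K**(-2) (j(K, N) = (K + (1/K)**2)*1 = (K + K**(-2))*1 = K + K**(-2))
j(-1, -8)*(-116 - 62) = (-1 + (-1)**(-2))*(-116 - 62) = (-1 + 1)*(-178) = 0*(-178) = 0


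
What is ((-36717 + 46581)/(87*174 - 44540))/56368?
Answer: -1233/207166492 ≈ -5.9517e-6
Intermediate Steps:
((-36717 + 46581)/(87*174 - 44540))/56368 = (9864/(15138 - 44540))*(1/56368) = (9864/(-29402))*(1/56368) = (9864*(-1/29402))*(1/56368) = -4932/14701*1/56368 = -1233/207166492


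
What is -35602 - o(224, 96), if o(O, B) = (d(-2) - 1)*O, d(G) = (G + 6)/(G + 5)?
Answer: -107030/3 ≈ -35677.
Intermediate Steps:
d(G) = (6 + G)/(5 + G)
o(O, B) = O/3 (o(O, B) = ((6 - 2)/(5 - 2) - 1)*O = (4/3 - 1)*O = O/3)
-35602 - o(224, 96) = -35602 - 224/3 = -107030/3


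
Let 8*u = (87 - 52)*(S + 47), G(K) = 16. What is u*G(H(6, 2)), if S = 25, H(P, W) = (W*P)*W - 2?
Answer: 5040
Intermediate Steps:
H(P, W) = -2 + P*W² (H(P, W) = (P*W)*W - 2 = P*W² - 2 = -2 + P*W²)
u = 315 (u = ((87 - 52)*(25 + 47))/8 = (35*72)/8 = (⅛)*2520 = 315)
u*G(H(6, 2)) = 315*16 = 5040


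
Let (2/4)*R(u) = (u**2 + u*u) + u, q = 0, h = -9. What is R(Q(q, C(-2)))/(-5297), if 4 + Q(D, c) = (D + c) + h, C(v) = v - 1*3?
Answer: -1260/5297 ≈ -0.23787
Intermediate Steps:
C(v) = -3 + v (C(v) = v - 3 = -3 + v)
Q(D, c) = -13 + D + c (Q(D, c) = -4 + ((D + c) - 9) = -4 + (-9 + D + c) = -13 + D + c)
R(u) = 2*u + 4*u**2 (R(u) = 2*((u**2 + u*u) + u) = 2*((u**2 + u**2) + u) = 2*(2*u**2 + u) = 2*(u + 2*u**2) = 2*u + 4*u**2)
R(Q(q, C(-2)))/(-5297) = (2*(-13 + 0 + (-3 - 2))*(1 + 2*(-13 + 0 + (-3 - 2))))/(-5297) = (2*(-13 + 0 - 5)*(1 + 2*(-13 + 0 - 5)))*(-1/5297) = (2*(-18)*(1 + 2*(-18)))*(-1/5297) = (2*(-18)*(1 - 36))*(-1/5297) = (2*(-18)*(-35))*(-1/5297) = 1260*(-1/5297) = -1260/5297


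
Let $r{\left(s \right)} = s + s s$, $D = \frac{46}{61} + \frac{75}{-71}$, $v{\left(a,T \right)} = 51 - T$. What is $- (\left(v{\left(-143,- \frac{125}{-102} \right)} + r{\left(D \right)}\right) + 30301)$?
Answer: $- \frac{58068859943623}{1913271222} \approx -30351.0$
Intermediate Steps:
$D = - \frac{1309}{4331}$ ($D = 46 \cdot \frac{1}{61} + 75 \left(- \frac{1}{71}\right) = \frac{46}{61} - \frac{75}{71} = - \frac{1309}{4331} \approx -0.30224$)
$r{\left(s \right)} = s + s^{2}$
$- (\left(v{\left(-143,- \frac{125}{-102} \right)} + r{\left(D \right)}\right) + 30301) = - (\left(\left(51 - - \frac{125}{-102}\right) - \frac{1309 \left(1 - \frac{1309}{4331}\right)}{4331}\right) + 30301) = - (\left(\left(51 - \left(-125\right) \left(- \frac{1}{102}\right)\right) - \frac{3955798}{18757561}\right) + 30301) = - (\left(\left(51 - \frac{125}{102}\right) - \frac{3955798}{18757561}\right) + 30301) = - (\left(\frac{5077}{102} - \frac{3955798}{18757561}\right) + 30301) = - (\frac{94828645801}{1913271222} + 30301) = \left(-1\right) \frac{58068859943623}{1913271222} = - \frac{58068859943623}{1913271222}$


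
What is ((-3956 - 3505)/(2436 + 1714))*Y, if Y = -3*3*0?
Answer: 0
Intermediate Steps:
Y = 0 (Y = -9*0 = 0)
((-3956 - 3505)/(2436 + 1714))*Y = ((-3956 - 3505)/(2436 + 1714))*0 = -7461/4150*0 = 0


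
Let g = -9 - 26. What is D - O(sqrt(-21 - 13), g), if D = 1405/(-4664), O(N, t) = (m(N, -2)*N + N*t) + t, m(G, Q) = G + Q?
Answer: 320411/4664 + 37*I*sqrt(34) ≈ 68.699 + 215.75*I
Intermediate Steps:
g = -35
O(N, t) = t + N*t + N*(-2 + N) (O(N, t) = ((N - 2)*N + N*t) + t = ((-2 + N)*N + N*t) + t = (N*(-2 + N) + N*t) + t = (N*t + N*(-2 + N)) + t = t + N*t + N*(-2 + N))
D = -1405/4664 (D = 1405*(-1/4664) = -1405/4664 ≈ -0.30124)
D - O(sqrt(-21 - 13), g) = -1405/4664 - (-35 + sqrt(-21 - 13)*(-35) + sqrt(-21 - 13)*(-2 + sqrt(-21 - 13))) = -1405/4664 - (-35 + sqrt(-34)*(-35) + sqrt(-34)*(-2 + sqrt(-34))) = -1405/4664 - (-35 + (I*sqrt(34))*(-35) + (I*sqrt(34))*(-2 + I*sqrt(34))) = -1405/4664 - (-35 - 35*I*sqrt(34) + I*sqrt(34)*(-2 + I*sqrt(34))) = -1405/4664 + (35 + 35*I*sqrt(34) - I*sqrt(34)*(-2 + I*sqrt(34))) = 161835/4664 + 35*I*sqrt(34) - I*sqrt(34)*(-2 + I*sqrt(34))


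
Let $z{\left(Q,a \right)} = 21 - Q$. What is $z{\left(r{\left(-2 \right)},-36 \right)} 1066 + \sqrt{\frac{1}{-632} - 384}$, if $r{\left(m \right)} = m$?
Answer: $24518 + \frac{i \sqrt{38344862}}{316} \approx 24518.0 + 19.596 i$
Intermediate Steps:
$z{\left(r{\left(-2 \right)},-36 \right)} 1066 + \sqrt{\frac{1}{-632} - 384} = \left(21 - -2\right) 1066 + \sqrt{\frac{1}{-632} - 384} = \left(21 + 2\right) 1066 + \sqrt{- \frac{1}{632} - 384} = 23 \cdot 1066 + \sqrt{- \frac{242689}{632}} = 24518 + \frac{i \sqrt{38344862}}{316}$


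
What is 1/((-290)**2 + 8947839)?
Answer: 1/9031939 ≈ 1.1072e-7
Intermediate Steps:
1/((-290)**2 + 8947839) = 1/(84100 + 8947839) = 1/9031939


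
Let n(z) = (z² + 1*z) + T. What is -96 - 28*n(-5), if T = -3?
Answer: -572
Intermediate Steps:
n(z) = -3 + z + z² (n(z) = (z² + 1*z) - 3 = (z² + z) - 3 = (z + z²) - 3 = -3 + z + z²)
-96 - 28*n(-5) = -96 - 28*(-3 - 5 + (-5)²) = -96 - 28*(-3 - 5 + 25) = -96 - 28*17 = -96 - 476 = -572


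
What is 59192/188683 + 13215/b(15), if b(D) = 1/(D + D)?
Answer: 74803434542/188683 ≈ 3.9645e+5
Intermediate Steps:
b(D) = 1/(2*D)
59192/188683 + 13215/b(15) = 59192/188683 + 13215/(((½)/15)) = 59192*(1/188683) + 13215/(((½)*(1/15))) = 59192/188683 + 13215/(1/30) = 59192/188683 + 13215*30 = 59192/188683 + 396450 = 74803434542/188683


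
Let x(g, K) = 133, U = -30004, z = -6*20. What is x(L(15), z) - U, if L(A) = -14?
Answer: 30137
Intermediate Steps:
z = -120
x(L(15), z) - U = 133 - 1*(-30004) = 133 + 30004 = 30137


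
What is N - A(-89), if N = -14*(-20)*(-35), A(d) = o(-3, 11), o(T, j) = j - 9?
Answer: -9802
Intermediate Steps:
o(T, j) = -9 + j
A(d) = 2 (A(d) = -9 + 11 = 2)
N = -9800 (N = 280*(-35) = -9800)
N - A(-89) = -9800 - 1*2 = -9800 - 2 = -9802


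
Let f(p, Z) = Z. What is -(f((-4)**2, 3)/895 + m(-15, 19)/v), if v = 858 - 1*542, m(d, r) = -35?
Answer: 30377/282820 ≈ 0.10741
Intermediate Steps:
v = 316 (v = 858 - 542 = 316)
-(f((-4)**2, 3)/895 + m(-15, 19)/v) = -(3/895 - 35/316) = -1*(-30377/282820) = 30377/282820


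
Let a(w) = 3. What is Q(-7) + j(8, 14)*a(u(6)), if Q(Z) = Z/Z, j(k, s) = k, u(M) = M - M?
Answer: 25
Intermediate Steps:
u(M) = 0
Q(Z) = 1
Q(-7) + j(8, 14)*a(u(6)) = 1 + 8*3 = 1 + 24 = 25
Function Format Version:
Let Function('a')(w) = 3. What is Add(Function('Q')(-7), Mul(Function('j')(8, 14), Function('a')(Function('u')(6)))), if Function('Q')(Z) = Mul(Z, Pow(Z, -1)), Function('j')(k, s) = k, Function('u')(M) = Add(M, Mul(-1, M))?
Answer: 25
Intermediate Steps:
Function('u')(M) = 0
Function('Q')(Z) = 1
Add(Function('Q')(-7), Mul(Function('j')(8, 14), Function('a')(Function('u')(6)))) = Add(1, Mul(8, 3)) = Add(1, 24) = 25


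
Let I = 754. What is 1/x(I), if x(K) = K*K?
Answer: 1/568516 ≈ 1.7590e-6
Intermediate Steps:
x(K) = K²
1/x(I) = 1/(754²) = 1/568516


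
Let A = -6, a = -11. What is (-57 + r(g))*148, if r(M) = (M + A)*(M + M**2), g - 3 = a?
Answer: -124468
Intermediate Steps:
g = -8 (g = 3 - 11 = -8)
r(M) = (-6 + M)*(M + M**2) (r(M) = (M - 6)*(M + M**2) = (-6 + M)*(M + M**2))
(-57 + r(g))*148 = (-57 - 8*(-6 + (-8)**2 - 5*(-8)))*148 = (-57 - 8*(-6 + 64 + 40))*148 = (-57 - 8*98)*148 = (-57 - 784)*148 = -841*148 = -124468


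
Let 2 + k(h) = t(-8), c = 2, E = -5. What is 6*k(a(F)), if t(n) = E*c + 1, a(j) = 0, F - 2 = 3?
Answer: -66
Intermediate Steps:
F = 5 (F = 2 + 3 = 5)
t(n) = -9 (t(n) = -5*2 + 1 = -10 + 1 = -9)
k(h) = -11 (k(h) = -2 - 9 = -11)
6*k(a(F)) = 6*(-11) = -66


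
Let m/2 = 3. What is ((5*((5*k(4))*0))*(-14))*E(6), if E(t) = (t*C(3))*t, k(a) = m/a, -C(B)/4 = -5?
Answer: 0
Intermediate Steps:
m = 6 (m = 2*3 = 6)
C(B) = 20 (C(B) = -4*(-5) = 20)
k(a) = 6/a
E(t) = 20*t**2 (E(t) = (t*20)*t = (20*t)*t = 20*t**2)
((5*((5*k(4))*0))*(-14))*E(6) = ((5*((5*(6/4))*0))*(-14))*(20*6**2) = ((5*((5*(6*(1/4)))*0))*(-14))*(20*36) = ((5*((5*(3/2))*0))*(-14))*720 = ((5*((15/2)*0))*(-14))*720 = ((5*0)*(-14))*720 = (0*(-14))*720 = 0*720 = 0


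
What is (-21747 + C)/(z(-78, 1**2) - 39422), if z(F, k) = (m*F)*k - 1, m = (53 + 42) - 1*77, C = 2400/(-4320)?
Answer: 195728/367443 ≈ 0.53268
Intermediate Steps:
C = -5/9 (C = 2400*(-1/4320) = -5/9 ≈ -0.55556)
m = 18 (m = 95 - 77 = 18)
z(F, k) = -1 + 18*F*k (z(F, k) = (18*F)*k - 1 = 18*F*k - 1 = -1 + 18*F*k)
(-21747 + C)/(z(-78, 1**2) - 39422) = (-21747 - 5/9)/((-1 + 18*(-78)*1**2) - 39422) = -195728/(9*((-1 + 18*(-78)*1) - 39422)) = -195728/(9*((-1 - 1404) - 39422)) = -195728/(9*(-1405 - 39422)) = -195728/9/(-40827) = -195728/9*(-1/40827) = 195728/367443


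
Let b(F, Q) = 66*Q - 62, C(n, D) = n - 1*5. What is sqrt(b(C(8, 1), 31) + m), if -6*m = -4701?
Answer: 3*sqrt(1230)/2 ≈ 52.607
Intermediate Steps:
C(n, D) = -5 + n (C(n, D) = n - 5 = -5 + n)
b(F, Q) = -62 + 66*Q
m = 1567/2 (m = -1/6*(-4701) = 1567/2 ≈ 783.50)
sqrt(b(C(8, 1), 31) + m) = sqrt((-62 + 66*31) + 1567/2) = sqrt((-62 + 2046) + 1567/2) = sqrt(1984 + 1567/2) = sqrt(5535/2) = 3*sqrt(1230)/2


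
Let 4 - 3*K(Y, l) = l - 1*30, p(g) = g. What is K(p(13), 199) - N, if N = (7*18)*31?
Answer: -3961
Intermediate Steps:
K(Y, l) = 34/3 - l/3 (K(Y, l) = 4/3 - (l - 1*30)/3 = 4/3 - (l - 30)/3 = 4/3 - (-30 + l)/3 = 4/3 + (10 - l/3) = 34/3 - l/3)
N = 3906 (N = 126*31 = 3906)
K(p(13), 199) - N = (34/3 - ⅓*199) - 1*3906 = (34/3 - 199/3) - 3906 = -55 - 3906 = -3961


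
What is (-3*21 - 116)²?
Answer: 32041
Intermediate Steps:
(-3*21 - 116)² = (-63 - 116)² = (-179)² = 32041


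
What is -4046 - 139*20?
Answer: -6826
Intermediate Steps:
-4046 - 139*20 = -4046 - 1*2780 = -4046 - 2780 = -6826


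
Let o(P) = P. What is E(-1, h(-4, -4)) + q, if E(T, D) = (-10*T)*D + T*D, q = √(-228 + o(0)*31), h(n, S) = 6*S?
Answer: -216 + 2*I*√57 ≈ -216.0 + 15.1*I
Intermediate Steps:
q = 2*I*√57 (q = √(-228 + 0*31) = √(-228 + 0) = √(-228) = 2*I*√57 ≈ 15.1*I)
E(T, D) = -9*D*T (E(T, D) = -10*D*T + D*T = -9*D*T)
E(-1, h(-4, -4)) + q = -9*6*(-4)*(-1) + 2*I*√57 = -9*(-24)*(-1) + 2*I*√57 = -216 + 2*I*√57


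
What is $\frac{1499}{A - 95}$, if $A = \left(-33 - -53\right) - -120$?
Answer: $\frac{1499}{45} \approx 33.311$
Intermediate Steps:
$A = 140$ ($A = \left(-33 + 53\right) + 120 = 20 + 120 = 140$)
$\frac{1499}{A - 95} = \frac{1499}{140 - 95} = \frac{1499}{45}$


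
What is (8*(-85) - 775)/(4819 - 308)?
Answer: -1455/4511 ≈ -0.32255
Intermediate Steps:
(8*(-85) - 775)/(4819 - 308) = (-680 - 775)/4511 = -1455*1/4511 = -1455/4511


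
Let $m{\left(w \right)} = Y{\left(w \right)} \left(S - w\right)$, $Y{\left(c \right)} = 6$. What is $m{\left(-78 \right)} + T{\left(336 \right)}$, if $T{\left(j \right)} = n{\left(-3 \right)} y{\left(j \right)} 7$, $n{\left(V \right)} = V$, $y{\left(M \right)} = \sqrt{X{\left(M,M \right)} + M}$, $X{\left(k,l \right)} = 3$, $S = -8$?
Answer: $420 - 21 \sqrt{339} \approx 33.349$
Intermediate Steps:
$y{\left(M \right)} = \sqrt{3 + M}$
$m{\left(w \right)} = -48 - 6 w$ ($m{\left(w \right)} = 6 \left(-8 - w\right) = -48 - 6 w$)
$T{\left(j \right)} = - 21 \sqrt{3 + j}$ ($T{\left(j \right)} = - 3 \sqrt{3 + j} 7 = - 21 \sqrt{3 + j}$)
$m{\left(-78 \right)} + T{\left(336 \right)} = \left(-48 - -468\right) - 21 \sqrt{3 + 336} = \left(-48 + 468\right) - 21 \sqrt{339} = 420 - 21 \sqrt{339}$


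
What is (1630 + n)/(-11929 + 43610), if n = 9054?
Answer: 10684/31681 ≈ 0.33724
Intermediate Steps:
(1630 + n)/(-11929 + 43610) = (1630 + 9054)/(-11929 + 43610) = 10684/31681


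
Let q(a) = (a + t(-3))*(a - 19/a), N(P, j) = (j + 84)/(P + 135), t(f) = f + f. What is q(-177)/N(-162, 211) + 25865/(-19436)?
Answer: -200543494169/67656716 ≈ -2964.1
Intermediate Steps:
t(f) = 2*f
N(P, j) = (84 + j)/(135 + P)
q(a) = (-6 + a)*(a - 19/a) (q(a) = (a + 2*(-3))*(a - 19/a) = (a - 6)*(a - 19/a) = (-6 + a)*(a - 19/a))
q(-177)/N(-162, 211) + 25865/(-19436) = (-19 + (-177)² - 6*(-177) + 114/(-177))/(((84 + 211)/(135 - 162))) + 25865/(-19436) = (-19 + 31329 + 1062 + 114*(-1/177))/((295/(-27))) + 25865*(-1/19436) = (-19 + 31329 + 1062 - 38/59)/((-1/27*295)) - 25865/19436 = 1909910/(59*(-295/27)) - 25865/19436 = (1909910/59)*(-27/295) - 25865/19436 = -10313514/3481 - 25865/19436 = -200543494169/67656716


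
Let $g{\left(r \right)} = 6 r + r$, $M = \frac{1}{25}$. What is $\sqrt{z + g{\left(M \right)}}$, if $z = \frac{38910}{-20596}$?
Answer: $\frac{i \sqrt{4266348122}}{51490} \approx 1.2685 i$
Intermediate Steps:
$M = \frac{1}{25} \approx 0.04$
$z = - \frac{19455}{10298}$ ($z = 38910 \left(- \frac{1}{20596}\right) = - \frac{19455}{10298} \approx -1.8892$)
$g{\left(r \right)} = 7 r$
$\sqrt{z + g{\left(M \right)}} = \sqrt{- \frac{19455}{10298} + 7 \cdot \frac{1}{25}} = \sqrt{- \frac{19455}{10298} + \frac{7}{25}} = \sqrt{- \frac{414289}{257450}} = \frac{i \sqrt{4266348122}}{51490}$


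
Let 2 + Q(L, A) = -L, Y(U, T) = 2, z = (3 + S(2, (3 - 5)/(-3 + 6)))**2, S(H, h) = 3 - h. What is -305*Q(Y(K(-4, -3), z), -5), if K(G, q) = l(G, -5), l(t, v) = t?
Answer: 1220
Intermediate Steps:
K(G, q) = G
z = 400/9 (z = (3 + (3 - (3 - 5)/(-3 + 6)))**2 = (3 + (3 - (-2)/3))**2 = (3 + (3 - 1*(-2/3)))**2 = (3 + (3 + 2/3))**2 = (3 + 11/3)**2 = (20/3)**2 = 400/9 ≈ 44.444)
Q(L, A) = -2 - L
-305*Q(Y(K(-4, -3), z), -5) = -305*(-2 - 1*2) = -305*(-2 - 2) = -305*(-4) = 1220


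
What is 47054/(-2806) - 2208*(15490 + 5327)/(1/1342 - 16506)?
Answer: 86020945986259/31077924553 ≈ 2767.9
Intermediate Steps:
47054/(-2806) - 2208*(15490 + 5327)/(1/1342 - 16506) = 47054*(-1/2806) - 2208*20817/(1/1342 - 16506) = -23527/1403 - 2208/((-22151051/1342*1/20817)) = -23527/1403 - 2208/(-22151051/27936414) = -23527/1403 - 2208*(-27936414/22151051) = -23527/1403 + 61683602112/22151051 = 86020945986259/31077924553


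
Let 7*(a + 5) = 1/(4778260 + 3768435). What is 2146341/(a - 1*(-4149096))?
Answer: 128408853250965/248227107129716 ≈ 0.51730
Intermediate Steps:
a = -299134324/59826865 (a = -5 + 1/(7*(4778260 + 3768435)) = -5 + (1/7)/8546695 = -5 + (1/7)*(1/8546695) = -5 + 1/59826865 = -299134324/59826865 ≈ -5.0000)
2146341/(a - 1*(-4149096)) = 2146341/(-299134324/59826865 - 1*(-4149096)) = 2146341/(-299134324/59826865 + 4149096) = 2146341/(248227107129716/59826865) = 2146341*(59826865/248227107129716) = 128408853250965/248227107129716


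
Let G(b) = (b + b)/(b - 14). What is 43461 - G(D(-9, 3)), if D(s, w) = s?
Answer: 999585/23 ≈ 43460.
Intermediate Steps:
G(b) = 2*b/(-14 + b) (G(b) = (2*b)/(-14 + b) = 2*b/(-14 + b))
43461 - G(D(-9, 3)) = 43461 - 2*(-9)/(-14 - 9) = 43461 - 2*(-9)/(-23) = 43461 - 2*(-9)*(-1)/23 = 43461 - 1*18/23 = 43461 - 18/23 = 999585/23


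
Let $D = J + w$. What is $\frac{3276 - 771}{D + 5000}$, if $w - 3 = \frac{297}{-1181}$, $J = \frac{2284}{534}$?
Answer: $\frac{789894135}{1578850384} \approx 0.5003$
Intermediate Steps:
$J = \frac{1142}{267}$ ($J = 2284 \cdot \frac{1}{534} = \frac{1142}{267} \approx 4.2772$)
$w = \frac{3246}{1181}$ ($w = 3 + \frac{297}{-1181} = 3 + 297 \left(- \frac{1}{1181}\right) = 3 - \frac{297}{1181} = \frac{3246}{1181} \approx 2.7485$)
$D = \frac{2215384}{315327}$ ($D = \frac{1142}{267} + \frac{3246}{1181} = \frac{2215384}{315327} \approx 7.0257$)
$\frac{3276 - 771}{D + 5000} = \frac{3276 - 771}{\frac{2215384}{315327} + 5000} = \frac{2505}{\frac{1578850384}{315327}} = 2505 \cdot \frac{315327}{1578850384} = \frac{789894135}{1578850384}$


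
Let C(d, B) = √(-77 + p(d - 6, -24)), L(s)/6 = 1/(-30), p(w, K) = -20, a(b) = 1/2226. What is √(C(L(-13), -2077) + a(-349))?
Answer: √(2226 + 4955076*I*√97)/2226 ≈ 2.2192 + 2.2191*I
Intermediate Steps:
a(b) = 1/2226
L(s) = -⅕ (L(s) = 6/(-30) = 6*(-1/30) = -⅕)
C(d, B) = I*√97 (C(d, B) = √(-77 - 20) = √(-97) = I*√97)
√(C(L(-13), -2077) + a(-349)) = √(I*√97 + 1/2226) = √(1/2226 + I*√97)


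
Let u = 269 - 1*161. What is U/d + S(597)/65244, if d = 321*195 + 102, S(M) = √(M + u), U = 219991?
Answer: 219991/62697 + √705/65244 ≈ 3.5092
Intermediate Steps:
u = 108 (u = 269 - 161 = 108)
S(M) = √(108 + M) (S(M) = √(M + 108) = √(108 + M))
d = 62697 (d = 62595 + 102 = 62697)
U/d + S(597)/65244 = 219991/62697 + √(108 + 597)/65244 = 219991*(1/62697) + √705*(1/65244) = 219991/62697 + √705/65244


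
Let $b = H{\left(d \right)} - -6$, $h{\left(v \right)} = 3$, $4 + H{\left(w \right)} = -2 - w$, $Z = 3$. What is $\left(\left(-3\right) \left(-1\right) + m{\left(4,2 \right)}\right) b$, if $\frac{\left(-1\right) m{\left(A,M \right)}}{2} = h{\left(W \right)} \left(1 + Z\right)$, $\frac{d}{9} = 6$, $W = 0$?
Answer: $1134$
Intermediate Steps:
$d = 54$ ($d = 9 \cdot 6 = 54$)
$H{\left(w \right)} = -6 - w$ ($H{\left(w \right)} = -4 - \left(2 + w\right) = -6 - w$)
$b = -54$ ($b = \left(-6 - 54\right) - -6 = \left(-6 - 54\right) + 6 = -60 + 6 = -54$)
$m{\left(A,M \right)} = -24$ ($m{\left(A,M \right)} = - 2 \cdot 3 \left(1 + 3\right) = - 2 \cdot 3 \cdot 4 = \left(-2\right) 12 = -24$)
$\left(\left(-3\right) \left(-1\right) + m{\left(4,2 \right)}\right) b = \left(\left(-3\right) \left(-1\right) - 24\right) \left(-54\right) = \left(3 - 24\right) \left(-54\right) = \left(-21\right) \left(-54\right) = 1134$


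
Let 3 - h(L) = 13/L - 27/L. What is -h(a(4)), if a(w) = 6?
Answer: -16/3 ≈ -5.3333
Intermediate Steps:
h(L) = 3 + 14/L (h(L) = 3 - (13/L - 27/L) = 3 - (-14)/L = 3 + 14/L)
-h(a(4)) = -(3 + 14/6) = -(3 + 14*(⅙)) = -(3 + 7/3) = -1*16/3 = -16/3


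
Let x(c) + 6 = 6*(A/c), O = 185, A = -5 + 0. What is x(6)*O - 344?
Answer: -2379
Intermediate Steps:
A = -5
x(c) = -6 - 30/c (x(c) = -6 + 6*(-5/c) = -6 - 30/c)
x(6)*O - 344 = (-6 - 30/6)*185 - 344 = (-6 - 30*1/6)*185 - 344 = (-6 - 5)*185 - 344 = -11*185 - 344 = -2035 - 344 = -2379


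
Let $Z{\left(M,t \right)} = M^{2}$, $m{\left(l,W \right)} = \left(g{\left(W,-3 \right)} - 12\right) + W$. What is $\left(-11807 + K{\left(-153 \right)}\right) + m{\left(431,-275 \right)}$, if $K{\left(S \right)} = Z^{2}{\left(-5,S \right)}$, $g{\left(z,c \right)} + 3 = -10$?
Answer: $-11482$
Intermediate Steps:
$g{\left(z,c \right)} = -13$ ($g{\left(z,c \right)} = -3 - 10 = -13$)
$m{\left(l,W \right)} = -25 + W$ ($m{\left(l,W \right)} = \left(-13 - 12\right) + W = -25 + W$)
$K{\left(S \right)} = 625$ ($K{\left(S \right)} = \left(\left(-5\right)^{2}\right)^{2} = 25^{2} = 625$)
$\left(-11807 + K{\left(-153 \right)}\right) + m{\left(431,-275 \right)} = \left(-11807 + 625\right) - 300 = -11182 - 300 = -11482$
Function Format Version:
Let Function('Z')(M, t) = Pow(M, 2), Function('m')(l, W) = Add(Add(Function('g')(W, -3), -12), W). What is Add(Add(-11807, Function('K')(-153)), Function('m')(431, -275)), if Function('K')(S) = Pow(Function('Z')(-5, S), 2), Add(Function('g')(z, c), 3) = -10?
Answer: -11482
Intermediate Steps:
Function('g')(z, c) = -13 (Function('g')(z, c) = Add(-3, -10) = -13)
Function('m')(l, W) = Add(-25, W) (Function('m')(l, W) = Add(Add(-13, -12), W) = Add(-25, W))
Function('K')(S) = 625 (Function('K')(S) = Pow(Pow(-5, 2), 2) = Pow(25, 2) = 625)
Add(Add(-11807, Function('K')(-153)), Function('m')(431, -275)) = Add(Add(-11807, 625), Add(-25, -275)) = Add(-11182, -300) = -11482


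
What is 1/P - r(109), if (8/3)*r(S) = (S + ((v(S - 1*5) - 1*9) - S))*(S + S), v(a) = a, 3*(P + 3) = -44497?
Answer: -691289451/89012 ≈ -7766.3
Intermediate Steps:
P = -44506/3 (P = -3 + (⅓)*(-44497) = -3 - 44497/3 = -44506/3 ≈ -14835.)
r(S) = 3*S*(-14 + S)/4 (r(S) = 3*((S + (((S - 1*5) - 1*9) - S))*(S + S))/8 = 3*((S + (((S - 5) - 9) - S))*(2*S))/8 = 3*((S + (((-5 + S) - 9) - S))*(2*S))/8 = 3*((S + ((-14 + S) - S))*(2*S))/8 = 3*((S - 14)*(2*S))/8 = 3*((-14 + S)*(2*S))/8 = 3*(2*S*(-14 + S))/8 = 3*S*(-14 + S)/4)
1/P - r(109) = 1/(-44506/3) - 3*109*(-14 + 109)/4 = -3/44506 - 3*109*95/4 = -3/44506 - 1*31065/4 = -3/44506 - 31065/4 = -691289451/89012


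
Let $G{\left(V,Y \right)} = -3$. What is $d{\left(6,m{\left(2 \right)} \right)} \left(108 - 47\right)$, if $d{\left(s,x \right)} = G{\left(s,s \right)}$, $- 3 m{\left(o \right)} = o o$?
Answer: $-183$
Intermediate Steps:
$m{\left(o \right)} = - \frac{o^{2}}{3}$ ($m{\left(o \right)} = - \frac{o o}{3} = - \frac{o^{2}}{3}$)
$d{\left(s,x \right)} = -3$
$d{\left(6,m{\left(2 \right)} \right)} \left(108 - 47\right) = - 3 \left(108 - 47\right) = \left(-3\right) 61 = -183$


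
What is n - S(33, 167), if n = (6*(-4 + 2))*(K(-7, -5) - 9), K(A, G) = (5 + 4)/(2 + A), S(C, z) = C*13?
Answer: -1497/5 ≈ -299.40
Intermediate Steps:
S(C, z) = 13*C
K(A, G) = 9/(2 + A)
n = 648/5 (n = (6*(-4 + 2))*(9/(2 - 7) - 9) = (6*(-2))*(9/(-5) - 9) = -12*(9*(-1/5) - 9) = -12*(-9/5 - 9) = -12*(-54/5) = 648/5 ≈ 129.60)
n - S(33, 167) = 648/5 - 13*33 = 648/5 - 1*429 = 648/5 - 429 = -1497/5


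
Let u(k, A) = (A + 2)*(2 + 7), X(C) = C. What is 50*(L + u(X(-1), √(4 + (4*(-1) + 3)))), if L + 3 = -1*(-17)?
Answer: 1600 + 450*√3 ≈ 2379.4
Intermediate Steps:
L = 14 (L = -3 - 1*(-17) = -3 + 17 = 14)
u(k, A) = 18 + 9*A (u(k, A) = (2 + A)*9 = 18 + 9*A)
50*(L + u(X(-1), √(4 + (4*(-1) + 3)))) = 50*(14 + (18 + 9*√(4 + (4*(-1) + 3)))) = 50*(14 + (18 + 9*√(4 + (-4 + 3)))) = 50*(14 + (18 + 9*√(4 - 1))) = 50*(14 + (18 + 9*√3)) = 50*(32 + 9*√3) = 1600 + 450*√3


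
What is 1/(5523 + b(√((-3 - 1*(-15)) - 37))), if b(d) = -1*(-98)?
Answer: 1/5621 ≈ 0.00017790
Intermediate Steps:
b(d) = 98
1/(5523 + b(√((-3 - 1*(-15)) - 37))) = 1/(5523 + 98) = 1/5621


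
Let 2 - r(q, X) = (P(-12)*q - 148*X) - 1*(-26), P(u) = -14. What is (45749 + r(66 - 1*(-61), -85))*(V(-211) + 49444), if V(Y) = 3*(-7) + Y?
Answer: 1718630676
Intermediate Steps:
r(q, X) = -24 + 14*q + 148*X (r(q, X) = 2 - ((-14*q - 148*X) - 1*(-26)) = 2 - ((-148*X - 14*q) + 26) = 2 - (26 - 148*X - 14*q) = 2 + (-26 + 14*q + 148*X) = -24 + 14*q + 148*X)
V(Y) = -21 + Y
(45749 + r(66 - 1*(-61), -85))*(V(-211) + 49444) = (45749 + (-24 + 14*(66 - 1*(-61)) + 148*(-85)))*((-21 - 211) + 49444) = (45749 + (-24 + 14*(66 + 61) - 12580))*(-232 + 49444) = (45749 + (-24 + 14*127 - 12580))*49212 = (45749 + (-24 + 1778 - 12580))*49212 = (45749 - 10826)*49212 = 34923*49212 = 1718630676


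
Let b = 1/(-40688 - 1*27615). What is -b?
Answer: 1/68303 ≈ 1.4641e-5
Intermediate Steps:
b = -1/68303 (b = 1/(-40688 - 27615) = 1/(-68303) = -1/68303 ≈ -1.4641e-5)
-b = -1*(-1/68303) = 1/68303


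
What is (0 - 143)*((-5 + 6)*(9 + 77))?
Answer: -12298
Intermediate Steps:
(0 - 143)*((-5 + 6)*(9 + 77)) = -143*86 = -12298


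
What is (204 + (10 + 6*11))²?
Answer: 78400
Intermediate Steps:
(204 + (10 + 6*11))² = (204 + (10 + 66))² = (204 + 76)² = 280² = 78400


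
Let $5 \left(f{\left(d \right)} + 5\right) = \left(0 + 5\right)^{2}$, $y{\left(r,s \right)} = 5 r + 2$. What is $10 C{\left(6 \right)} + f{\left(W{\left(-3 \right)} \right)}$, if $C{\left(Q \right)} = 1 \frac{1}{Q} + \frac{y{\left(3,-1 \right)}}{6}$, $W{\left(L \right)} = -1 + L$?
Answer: $30$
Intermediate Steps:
$y{\left(r,s \right)} = 2 + 5 r$
$C{\left(Q \right)} = \frac{17}{6} + \frac{1}{Q}$ ($C{\left(Q \right)} = 1 \frac{1}{Q} + \frac{2 + 5 \cdot 3}{6} = \frac{1}{Q} + \left(2 + 15\right) \frac{1}{6} = \frac{1}{Q} + 17 \cdot \frac{1}{6} = \frac{1}{Q} + \frac{17}{6} = \frac{17}{6} + \frac{1}{Q}$)
$f{\left(d \right)} = 0$ ($f{\left(d \right)} = -5 + \frac{\left(0 + 5\right)^{2}}{5} = -5 + \frac{5^{2}}{5} = -5 + \frac{1}{5} \cdot 25 = -5 + 5 = 0$)
$10 C{\left(6 \right)} + f{\left(W{\left(-3 \right)} \right)} = 10 \left(\frac{17}{6} + \frac{1}{6}\right) + 0 = 10 \cdot 3 + 0 = 30 + 0 = 30$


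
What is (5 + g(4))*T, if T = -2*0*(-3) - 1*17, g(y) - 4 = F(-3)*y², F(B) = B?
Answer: 663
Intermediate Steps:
g(y) = 4 - 3*y²
T = -17 (T = 0*(-3) - 17 = 0 - 17 = -17)
(5 + g(4))*T = (5 + (4 - 3*4²))*(-17) = (5 + (4 - 3*16))*(-17) = (5 + (4 - 48))*(-17) = (5 - 44)*(-17) = -39*(-17) = 663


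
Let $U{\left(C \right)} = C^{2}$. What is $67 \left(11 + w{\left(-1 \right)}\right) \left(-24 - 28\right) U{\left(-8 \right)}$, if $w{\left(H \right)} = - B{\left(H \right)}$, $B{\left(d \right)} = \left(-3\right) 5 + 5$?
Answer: $-4682496$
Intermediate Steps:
$B{\left(d \right)} = -10$ ($B{\left(d \right)} = -15 + 5 = -10$)
$w{\left(H \right)} = 10$ ($w{\left(H \right)} = \left(-1\right) \left(-10\right) = 10$)
$67 \left(11 + w{\left(-1 \right)}\right) \left(-24 - 28\right) U{\left(-8 \right)} = 67 \left(11 + 10\right) \left(-24 - 28\right) \left(-8\right)^{2} = 67 \cdot 21 \left(-52\right) 64 = 67 \left(-1092\right) 64 = \left(-73164\right) 64 = -4682496$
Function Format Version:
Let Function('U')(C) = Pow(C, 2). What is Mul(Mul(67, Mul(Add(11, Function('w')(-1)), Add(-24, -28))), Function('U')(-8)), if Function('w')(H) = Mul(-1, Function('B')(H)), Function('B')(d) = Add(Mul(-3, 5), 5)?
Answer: -4682496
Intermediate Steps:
Function('B')(d) = -10 (Function('B')(d) = Add(-15, 5) = -10)
Function('w')(H) = 10 (Function('w')(H) = Mul(-1, -10) = 10)
Mul(Mul(67, Mul(Add(11, Function('w')(-1)), Add(-24, -28))), Function('U')(-8)) = Mul(Mul(67, Mul(Add(11, 10), Add(-24, -28))), Pow(-8, 2)) = Mul(Mul(67, Mul(21, -52)), 64) = Mul(Mul(67, -1092), 64) = Mul(-73164, 64) = -4682496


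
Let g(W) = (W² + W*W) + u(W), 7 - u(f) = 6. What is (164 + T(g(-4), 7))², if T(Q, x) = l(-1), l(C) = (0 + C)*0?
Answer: 26896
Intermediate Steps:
l(C) = 0 (l(C) = C*0 = 0)
u(f) = 1 (u(f) = 7 - 1*6 = 7 - 6 = 1)
g(W) = 1 + 2*W² (g(W) = (W² + W*W) + 1 = (W² + W²) + 1 = 2*W² + 1 = 1 + 2*W²)
T(Q, x) = 0
(164 + T(g(-4), 7))² = (164 + 0)² = 164² = 26896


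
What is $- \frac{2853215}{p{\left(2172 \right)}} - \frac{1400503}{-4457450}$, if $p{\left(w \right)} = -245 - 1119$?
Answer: $\frac{6359986743921}{3039980900} \approx 2092.1$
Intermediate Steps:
$p{\left(w \right)} = -1364$ ($p{\left(w \right)} = -245 - 1119 = -1364$)
$- \frac{2853215}{p{\left(2172 \right)}} - \frac{1400503}{-4457450} = - \frac{2853215}{-1364} - \frac{1400503}{-4457450} = \left(-2853215\right) \left(- \frac{1}{1364}\right) - - \frac{1400503}{4457450} = \frac{2853215}{1364} + \frac{1400503}{4457450} = \frac{6359986743921}{3039980900}$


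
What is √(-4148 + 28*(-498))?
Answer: 2*I*√4523 ≈ 134.51*I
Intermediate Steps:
√(-4148 + 28*(-498)) = √(-4148 - 13944) = √(-18092) = 2*I*√4523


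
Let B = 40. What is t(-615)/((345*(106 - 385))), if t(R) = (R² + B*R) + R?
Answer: -23534/6417 ≈ -3.6674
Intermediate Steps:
t(R) = R² + 41*R (t(R) = (R² + 40*R) + R = R² + 41*R)
t(-615)/((345*(106 - 385))) = (-615*(41 - 615))/((345*(106 - 385))) = (-615*(-574))/((345*(-279))) = 353010/(-96255) = 353010*(-1/96255) = -23534/6417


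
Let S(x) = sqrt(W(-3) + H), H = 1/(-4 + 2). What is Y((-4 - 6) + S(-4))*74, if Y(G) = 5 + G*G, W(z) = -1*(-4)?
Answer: 8029 - 740*sqrt(14) ≈ 5260.2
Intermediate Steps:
W(z) = 4
H = -1/2 (H = 1/(-2) = -1/2 ≈ -0.50000)
S(x) = sqrt(14)/2 (S(x) = sqrt(4 - 1/2) = sqrt(7/2) = sqrt(14)/2)
Y(G) = 5 + G**2
Y((-4 - 6) + S(-4))*74 = (5 + ((-4 - 6) + sqrt(14)/2)**2)*74 = (5 + (-10 + sqrt(14)/2)**2)*74 = 370 + 74*(-10 + sqrt(14)/2)**2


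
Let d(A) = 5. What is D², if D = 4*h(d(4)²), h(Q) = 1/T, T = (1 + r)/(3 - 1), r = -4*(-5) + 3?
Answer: ⅑ ≈ 0.11111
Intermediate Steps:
r = 23 (r = 20 + 3 = 23)
T = 12 (T = (1 + 23)/(3 - 1) = 24/2 = 24*(½) = 12)
h(Q) = 1/12
D = ⅓ (D = 4*(1/12) = ⅓ ≈ 0.33333)
D² = (⅓)² = ⅑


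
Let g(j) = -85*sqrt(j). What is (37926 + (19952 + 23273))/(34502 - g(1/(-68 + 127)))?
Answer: 165192436318/70232885011 - 6897835*sqrt(59)/70232885011 ≈ 2.3513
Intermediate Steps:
(37926 + (19952 + 23273))/(34502 - g(1/(-68 + 127))) = (37926 + (19952 + 23273))/(34502 - (-85)*sqrt(1/(-68 + 127))) = (37926 + 43225)/(34502 - (-85)*sqrt(1/59)) = 81151/(34502 - (-85)*sqrt(1/59)) = 81151/(34502 - (-85)*sqrt(59)/59) = 81151/(34502 + 85*sqrt(59)/59)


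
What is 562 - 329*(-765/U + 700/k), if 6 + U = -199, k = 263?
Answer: -16620885/10783 ≈ -1541.4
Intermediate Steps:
U = -205 (U = -6 - 199 = -205)
562 - 329*(-765/U + 700/k) = 562 - 329*(-765/(-205) + 700/263) = 562 - 329*(-765*(-1/205) + 700*(1/263)) = 562 - 329*(153/41 + 700/263) = 562 - 329*68939/10783 = 562 - 22680931/10783 = -16620885/10783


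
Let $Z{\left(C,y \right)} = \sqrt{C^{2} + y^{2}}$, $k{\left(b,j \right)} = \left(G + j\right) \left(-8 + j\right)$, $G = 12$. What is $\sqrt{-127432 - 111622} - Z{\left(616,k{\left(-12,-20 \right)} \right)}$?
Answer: $- 56 \sqrt{137} + i \sqrt{239054} \approx -655.46 + 488.93 i$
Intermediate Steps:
$k{\left(b,j \right)} = \left(-8 + j\right) \left(12 + j\right)$ ($k{\left(b,j \right)} = \left(12 + j\right) \left(-8 + j\right) = \left(-8 + j\right) \left(12 + j\right)$)
$\sqrt{-127432 - 111622} - Z{\left(616,k{\left(-12,-20 \right)} \right)} = \sqrt{-127432 - 111622} - \sqrt{616^{2} + \left(-96 + \left(-20\right)^{2} + 4 \left(-20\right)\right)^{2}} = \sqrt{-239054} - \sqrt{379456 + \left(-96 + 400 - 80\right)^{2}} = i \sqrt{239054} - \sqrt{379456 + 224^{2}} = i \sqrt{239054} - \sqrt{379456 + 50176} = i \sqrt{239054} - \sqrt{429632} = i \sqrt{239054} - 56 \sqrt{137} = - 56 \sqrt{137} + i \sqrt{239054}$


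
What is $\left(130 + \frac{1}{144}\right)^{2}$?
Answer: $\frac{350475841}{20736} \approx 16902.0$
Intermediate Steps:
$\left(130 + \frac{1}{144}\right)^{2} = \left(\frac{18721}{144}\right)^{2} = \frac{350475841}{20736}$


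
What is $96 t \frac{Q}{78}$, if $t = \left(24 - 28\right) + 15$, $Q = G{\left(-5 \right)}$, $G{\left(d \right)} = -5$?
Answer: $- \frac{880}{13} \approx -67.692$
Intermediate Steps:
$Q = -5$
$t = 11$ ($t = -4 + 15 = 11$)
$96 t \frac{Q}{78} = 96 \cdot 11 \left(- \frac{5}{78}\right) = 1056 \left(\left(-5\right) \frac{1}{78}\right) = 1056 \left(- \frac{5}{78}\right) = - \frac{880}{13}$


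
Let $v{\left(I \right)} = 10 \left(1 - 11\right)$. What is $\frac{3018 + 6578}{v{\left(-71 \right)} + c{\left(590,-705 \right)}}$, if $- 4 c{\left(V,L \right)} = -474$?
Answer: $\frac{19192}{37} \approx 518.7$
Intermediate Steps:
$c{\left(V,L \right)} = \frac{237}{2}$ ($c{\left(V,L \right)} = \left(- \frac{1}{4}\right) \left(-474\right) = \frac{237}{2}$)
$v{\left(I \right)} = -100$ ($v{\left(I \right)} = 10 \left(-10\right) = -100$)
$\frac{3018 + 6578}{v{\left(-71 \right)} + c{\left(590,-705 \right)}} = \frac{3018 + 6578}{-100 + \frac{237}{2}} = \frac{9596}{\frac{37}{2}} = 9596 \cdot \frac{2}{37} = \frac{19192}{37}$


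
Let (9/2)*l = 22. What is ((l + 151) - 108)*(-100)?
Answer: -43100/9 ≈ -4788.9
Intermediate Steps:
l = 44/9 (l = (2/9)*22 = 44/9 ≈ 4.8889)
((l + 151) - 108)*(-100) = ((44/9 + 151) - 108)*(-100) = (1403/9 - 108)*(-100) = (431/9)*(-100) = -43100/9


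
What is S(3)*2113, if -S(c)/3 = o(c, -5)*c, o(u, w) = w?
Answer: 95085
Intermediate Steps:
S(c) = 15*c (S(c) = -(-15)*c = 15*c)
S(3)*2113 = (15*3)*2113 = 45*2113 = 95085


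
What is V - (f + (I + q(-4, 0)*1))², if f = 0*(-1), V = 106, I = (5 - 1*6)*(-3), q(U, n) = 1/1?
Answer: 90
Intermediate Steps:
q(U, n) = 1 (q(U, n) = 1*1 = 1)
I = 3 (I = (5 - 6)*(-3) = -1*(-3) = 3)
f = 0
V - (f + (I + q(-4, 0)*1))² = 106 - (0 + (3 + 1*1))² = 106 - (0 + (3 + 1))² = 106 - (0 + 4)² = 106 - 1*4² = 106 - 1*16 = 106 - 16 = 90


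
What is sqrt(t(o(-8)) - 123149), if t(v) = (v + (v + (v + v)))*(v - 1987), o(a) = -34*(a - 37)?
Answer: I*sqrt(2919989) ≈ 1708.8*I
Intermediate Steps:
o(a) = 1258 - 34*a (o(a) = -34*(-37 + a) = 1258 - 34*a)
t(v) = 4*v*(-1987 + v) (t(v) = (v + (v + 2*v))*(-1987 + v) = (v + 3*v)*(-1987 + v) = (4*v)*(-1987 + v) = 4*v*(-1987 + v))
sqrt(t(o(-8)) - 123149) = sqrt(4*(1258 - 34*(-8))*(-1987 + (1258 - 34*(-8))) - 123149) = sqrt(4*(1258 + 272)*(-1987 + (1258 + 272)) - 123149) = sqrt(4*1530*(-1987 + 1530) - 123149) = sqrt(4*1530*(-457) - 123149) = sqrt(-2796840 - 123149) = sqrt(-2919989) = I*sqrt(2919989)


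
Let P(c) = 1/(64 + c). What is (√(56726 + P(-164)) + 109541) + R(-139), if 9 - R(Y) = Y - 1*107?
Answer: 109796 + √5672599/10 ≈ 1.1003e+5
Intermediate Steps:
R(Y) = 116 - Y (R(Y) = 9 - (Y - 1*107) = 9 - (Y - 107) = 9 - (-107 + Y) = 9 + (107 - Y) = 116 - Y)
(√(56726 + P(-164)) + 109541) + R(-139) = (√(56726 + 1/(64 - 164)) + 109541) + (116 - 1*(-139)) = (√(56726 + 1/(-100)) + 109541) + (116 + 139) = (√(56726 - 1/100) + 109541) + 255 = (√(5672599/100) + 109541) + 255 = (√5672599/10 + 109541) + 255 = (109541 + √5672599/10) + 255 = 109796 + √5672599/10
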